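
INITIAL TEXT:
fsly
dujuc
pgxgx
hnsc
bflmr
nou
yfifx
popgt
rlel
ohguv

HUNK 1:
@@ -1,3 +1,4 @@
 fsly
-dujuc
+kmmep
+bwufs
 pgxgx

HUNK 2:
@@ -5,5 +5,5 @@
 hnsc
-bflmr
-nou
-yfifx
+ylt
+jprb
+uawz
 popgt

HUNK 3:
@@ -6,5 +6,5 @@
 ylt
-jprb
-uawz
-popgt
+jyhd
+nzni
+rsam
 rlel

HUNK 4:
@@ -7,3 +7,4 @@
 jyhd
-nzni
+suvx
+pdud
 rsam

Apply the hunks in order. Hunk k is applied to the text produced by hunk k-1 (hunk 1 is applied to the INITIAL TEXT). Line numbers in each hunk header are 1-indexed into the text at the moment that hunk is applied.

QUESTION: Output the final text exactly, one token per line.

Hunk 1: at line 1 remove [dujuc] add [kmmep,bwufs] -> 11 lines: fsly kmmep bwufs pgxgx hnsc bflmr nou yfifx popgt rlel ohguv
Hunk 2: at line 5 remove [bflmr,nou,yfifx] add [ylt,jprb,uawz] -> 11 lines: fsly kmmep bwufs pgxgx hnsc ylt jprb uawz popgt rlel ohguv
Hunk 3: at line 6 remove [jprb,uawz,popgt] add [jyhd,nzni,rsam] -> 11 lines: fsly kmmep bwufs pgxgx hnsc ylt jyhd nzni rsam rlel ohguv
Hunk 4: at line 7 remove [nzni] add [suvx,pdud] -> 12 lines: fsly kmmep bwufs pgxgx hnsc ylt jyhd suvx pdud rsam rlel ohguv

Answer: fsly
kmmep
bwufs
pgxgx
hnsc
ylt
jyhd
suvx
pdud
rsam
rlel
ohguv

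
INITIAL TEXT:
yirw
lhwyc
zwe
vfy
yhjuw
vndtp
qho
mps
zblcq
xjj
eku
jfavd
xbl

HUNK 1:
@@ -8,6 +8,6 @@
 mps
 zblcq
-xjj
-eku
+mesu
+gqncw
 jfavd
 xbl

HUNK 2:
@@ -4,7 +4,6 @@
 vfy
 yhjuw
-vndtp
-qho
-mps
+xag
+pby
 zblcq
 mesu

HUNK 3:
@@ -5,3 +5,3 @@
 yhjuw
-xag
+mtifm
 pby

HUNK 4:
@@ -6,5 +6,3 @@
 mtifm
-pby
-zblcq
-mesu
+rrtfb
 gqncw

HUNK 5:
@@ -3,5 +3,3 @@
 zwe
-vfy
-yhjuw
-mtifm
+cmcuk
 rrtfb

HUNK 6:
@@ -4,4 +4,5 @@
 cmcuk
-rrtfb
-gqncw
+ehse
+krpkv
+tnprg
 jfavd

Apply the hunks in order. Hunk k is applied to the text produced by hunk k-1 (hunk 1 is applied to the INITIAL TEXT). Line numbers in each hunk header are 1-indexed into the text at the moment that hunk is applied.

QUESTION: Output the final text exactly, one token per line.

Hunk 1: at line 8 remove [xjj,eku] add [mesu,gqncw] -> 13 lines: yirw lhwyc zwe vfy yhjuw vndtp qho mps zblcq mesu gqncw jfavd xbl
Hunk 2: at line 4 remove [vndtp,qho,mps] add [xag,pby] -> 12 lines: yirw lhwyc zwe vfy yhjuw xag pby zblcq mesu gqncw jfavd xbl
Hunk 3: at line 5 remove [xag] add [mtifm] -> 12 lines: yirw lhwyc zwe vfy yhjuw mtifm pby zblcq mesu gqncw jfavd xbl
Hunk 4: at line 6 remove [pby,zblcq,mesu] add [rrtfb] -> 10 lines: yirw lhwyc zwe vfy yhjuw mtifm rrtfb gqncw jfavd xbl
Hunk 5: at line 3 remove [vfy,yhjuw,mtifm] add [cmcuk] -> 8 lines: yirw lhwyc zwe cmcuk rrtfb gqncw jfavd xbl
Hunk 6: at line 4 remove [rrtfb,gqncw] add [ehse,krpkv,tnprg] -> 9 lines: yirw lhwyc zwe cmcuk ehse krpkv tnprg jfavd xbl

Answer: yirw
lhwyc
zwe
cmcuk
ehse
krpkv
tnprg
jfavd
xbl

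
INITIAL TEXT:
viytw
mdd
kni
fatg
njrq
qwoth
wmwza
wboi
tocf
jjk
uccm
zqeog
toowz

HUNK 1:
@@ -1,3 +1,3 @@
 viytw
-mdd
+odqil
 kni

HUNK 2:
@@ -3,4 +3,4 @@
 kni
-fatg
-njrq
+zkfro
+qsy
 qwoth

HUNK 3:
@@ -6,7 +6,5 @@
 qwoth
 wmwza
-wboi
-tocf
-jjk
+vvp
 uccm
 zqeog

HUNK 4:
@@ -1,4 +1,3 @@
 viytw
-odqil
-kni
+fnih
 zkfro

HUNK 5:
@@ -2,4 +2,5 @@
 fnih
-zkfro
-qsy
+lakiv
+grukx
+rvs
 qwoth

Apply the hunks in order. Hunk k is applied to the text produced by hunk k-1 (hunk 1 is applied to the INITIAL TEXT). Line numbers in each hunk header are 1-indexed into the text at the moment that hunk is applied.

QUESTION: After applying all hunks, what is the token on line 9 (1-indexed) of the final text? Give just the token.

Hunk 1: at line 1 remove [mdd] add [odqil] -> 13 lines: viytw odqil kni fatg njrq qwoth wmwza wboi tocf jjk uccm zqeog toowz
Hunk 2: at line 3 remove [fatg,njrq] add [zkfro,qsy] -> 13 lines: viytw odqil kni zkfro qsy qwoth wmwza wboi tocf jjk uccm zqeog toowz
Hunk 3: at line 6 remove [wboi,tocf,jjk] add [vvp] -> 11 lines: viytw odqil kni zkfro qsy qwoth wmwza vvp uccm zqeog toowz
Hunk 4: at line 1 remove [odqil,kni] add [fnih] -> 10 lines: viytw fnih zkfro qsy qwoth wmwza vvp uccm zqeog toowz
Hunk 5: at line 2 remove [zkfro,qsy] add [lakiv,grukx,rvs] -> 11 lines: viytw fnih lakiv grukx rvs qwoth wmwza vvp uccm zqeog toowz
Final line 9: uccm

Answer: uccm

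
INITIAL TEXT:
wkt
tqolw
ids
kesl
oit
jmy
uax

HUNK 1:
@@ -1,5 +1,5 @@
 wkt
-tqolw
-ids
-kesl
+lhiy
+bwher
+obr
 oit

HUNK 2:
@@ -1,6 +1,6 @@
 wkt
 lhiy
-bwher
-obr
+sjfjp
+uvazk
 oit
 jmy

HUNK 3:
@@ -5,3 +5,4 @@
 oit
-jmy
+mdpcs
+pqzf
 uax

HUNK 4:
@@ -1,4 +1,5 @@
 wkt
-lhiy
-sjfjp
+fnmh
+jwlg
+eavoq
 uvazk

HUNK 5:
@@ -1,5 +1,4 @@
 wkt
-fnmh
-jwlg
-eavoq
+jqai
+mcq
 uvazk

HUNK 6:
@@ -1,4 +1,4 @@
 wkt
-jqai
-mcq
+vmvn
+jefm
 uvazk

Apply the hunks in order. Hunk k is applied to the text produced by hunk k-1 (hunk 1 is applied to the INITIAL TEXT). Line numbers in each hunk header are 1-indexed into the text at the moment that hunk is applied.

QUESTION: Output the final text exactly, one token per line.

Answer: wkt
vmvn
jefm
uvazk
oit
mdpcs
pqzf
uax

Derivation:
Hunk 1: at line 1 remove [tqolw,ids,kesl] add [lhiy,bwher,obr] -> 7 lines: wkt lhiy bwher obr oit jmy uax
Hunk 2: at line 1 remove [bwher,obr] add [sjfjp,uvazk] -> 7 lines: wkt lhiy sjfjp uvazk oit jmy uax
Hunk 3: at line 5 remove [jmy] add [mdpcs,pqzf] -> 8 lines: wkt lhiy sjfjp uvazk oit mdpcs pqzf uax
Hunk 4: at line 1 remove [lhiy,sjfjp] add [fnmh,jwlg,eavoq] -> 9 lines: wkt fnmh jwlg eavoq uvazk oit mdpcs pqzf uax
Hunk 5: at line 1 remove [fnmh,jwlg,eavoq] add [jqai,mcq] -> 8 lines: wkt jqai mcq uvazk oit mdpcs pqzf uax
Hunk 6: at line 1 remove [jqai,mcq] add [vmvn,jefm] -> 8 lines: wkt vmvn jefm uvazk oit mdpcs pqzf uax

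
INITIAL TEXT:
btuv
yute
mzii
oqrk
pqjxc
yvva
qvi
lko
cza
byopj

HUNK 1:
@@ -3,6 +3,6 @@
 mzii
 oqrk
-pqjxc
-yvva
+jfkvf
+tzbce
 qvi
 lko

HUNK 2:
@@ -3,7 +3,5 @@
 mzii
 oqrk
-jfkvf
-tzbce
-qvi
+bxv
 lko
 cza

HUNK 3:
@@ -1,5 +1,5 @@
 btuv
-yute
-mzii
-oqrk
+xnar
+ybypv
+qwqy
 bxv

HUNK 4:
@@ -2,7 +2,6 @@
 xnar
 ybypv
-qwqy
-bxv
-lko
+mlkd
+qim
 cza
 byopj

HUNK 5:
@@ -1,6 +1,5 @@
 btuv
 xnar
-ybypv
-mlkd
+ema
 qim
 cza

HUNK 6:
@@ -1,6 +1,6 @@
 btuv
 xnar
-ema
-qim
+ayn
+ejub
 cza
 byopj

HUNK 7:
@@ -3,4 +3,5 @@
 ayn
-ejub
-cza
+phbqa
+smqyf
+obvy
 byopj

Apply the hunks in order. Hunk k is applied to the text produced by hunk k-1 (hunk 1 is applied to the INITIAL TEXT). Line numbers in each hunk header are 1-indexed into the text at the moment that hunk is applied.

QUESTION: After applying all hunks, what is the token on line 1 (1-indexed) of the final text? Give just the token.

Answer: btuv

Derivation:
Hunk 1: at line 3 remove [pqjxc,yvva] add [jfkvf,tzbce] -> 10 lines: btuv yute mzii oqrk jfkvf tzbce qvi lko cza byopj
Hunk 2: at line 3 remove [jfkvf,tzbce,qvi] add [bxv] -> 8 lines: btuv yute mzii oqrk bxv lko cza byopj
Hunk 3: at line 1 remove [yute,mzii,oqrk] add [xnar,ybypv,qwqy] -> 8 lines: btuv xnar ybypv qwqy bxv lko cza byopj
Hunk 4: at line 2 remove [qwqy,bxv,lko] add [mlkd,qim] -> 7 lines: btuv xnar ybypv mlkd qim cza byopj
Hunk 5: at line 1 remove [ybypv,mlkd] add [ema] -> 6 lines: btuv xnar ema qim cza byopj
Hunk 6: at line 1 remove [ema,qim] add [ayn,ejub] -> 6 lines: btuv xnar ayn ejub cza byopj
Hunk 7: at line 3 remove [ejub,cza] add [phbqa,smqyf,obvy] -> 7 lines: btuv xnar ayn phbqa smqyf obvy byopj
Final line 1: btuv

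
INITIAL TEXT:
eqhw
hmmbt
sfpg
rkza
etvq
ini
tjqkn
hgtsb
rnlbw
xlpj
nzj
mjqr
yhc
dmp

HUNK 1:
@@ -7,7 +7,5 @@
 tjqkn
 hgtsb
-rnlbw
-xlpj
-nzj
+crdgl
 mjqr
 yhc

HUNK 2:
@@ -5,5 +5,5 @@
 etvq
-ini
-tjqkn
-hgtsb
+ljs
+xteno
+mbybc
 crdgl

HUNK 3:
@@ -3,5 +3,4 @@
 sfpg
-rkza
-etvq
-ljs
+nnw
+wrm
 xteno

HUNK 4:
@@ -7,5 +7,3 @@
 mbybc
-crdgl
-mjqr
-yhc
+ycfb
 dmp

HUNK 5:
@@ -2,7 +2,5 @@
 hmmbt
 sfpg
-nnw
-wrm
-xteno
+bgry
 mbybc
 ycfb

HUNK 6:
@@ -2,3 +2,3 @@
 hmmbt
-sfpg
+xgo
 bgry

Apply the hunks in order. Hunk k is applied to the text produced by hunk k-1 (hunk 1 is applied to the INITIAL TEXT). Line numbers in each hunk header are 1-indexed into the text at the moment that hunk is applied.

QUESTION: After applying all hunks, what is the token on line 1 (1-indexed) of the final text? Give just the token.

Answer: eqhw

Derivation:
Hunk 1: at line 7 remove [rnlbw,xlpj,nzj] add [crdgl] -> 12 lines: eqhw hmmbt sfpg rkza etvq ini tjqkn hgtsb crdgl mjqr yhc dmp
Hunk 2: at line 5 remove [ini,tjqkn,hgtsb] add [ljs,xteno,mbybc] -> 12 lines: eqhw hmmbt sfpg rkza etvq ljs xteno mbybc crdgl mjqr yhc dmp
Hunk 3: at line 3 remove [rkza,etvq,ljs] add [nnw,wrm] -> 11 lines: eqhw hmmbt sfpg nnw wrm xteno mbybc crdgl mjqr yhc dmp
Hunk 4: at line 7 remove [crdgl,mjqr,yhc] add [ycfb] -> 9 lines: eqhw hmmbt sfpg nnw wrm xteno mbybc ycfb dmp
Hunk 5: at line 2 remove [nnw,wrm,xteno] add [bgry] -> 7 lines: eqhw hmmbt sfpg bgry mbybc ycfb dmp
Hunk 6: at line 2 remove [sfpg] add [xgo] -> 7 lines: eqhw hmmbt xgo bgry mbybc ycfb dmp
Final line 1: eqhw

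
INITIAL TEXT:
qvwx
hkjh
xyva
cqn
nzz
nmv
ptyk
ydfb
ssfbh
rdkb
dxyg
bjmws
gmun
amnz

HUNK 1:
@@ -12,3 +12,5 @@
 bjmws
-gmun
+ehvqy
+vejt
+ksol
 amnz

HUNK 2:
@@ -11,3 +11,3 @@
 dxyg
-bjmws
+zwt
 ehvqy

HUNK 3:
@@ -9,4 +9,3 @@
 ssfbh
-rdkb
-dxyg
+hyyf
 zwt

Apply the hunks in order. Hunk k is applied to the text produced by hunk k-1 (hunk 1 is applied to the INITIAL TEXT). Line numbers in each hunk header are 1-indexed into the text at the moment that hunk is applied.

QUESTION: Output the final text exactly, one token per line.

Answer: qvwx
hkjh
xyva
cqn
nzz
nmv
ptyk
ydfb
ssfbh
hyyf
zwt
ehvqy
vejt
ksol
amnz

Derivation:
Hunk 1: at line 12 remove [gmun] add [ehvqy,vejt,ksol] -> 16 lines: qvwx hkjh xyva cqn nzz nmv ptyk ydfb ssfbh rdkb dxyg bjmws ehvqy vejt ksol amnz
Hunk 2: at line 11 remove [bjmws] add [zwt] -> 16 lines: qvwx hkjh xyva cqn nzz nmv ptyk ydfb ssfbh rdkb dxyg zwt ehvqy vejt ksol amnz
Hunk 3: at line 9 remove [rdkb,dxyg] add [hyyf] -> 15 lines: qvwx hkjh xyva cqn nzz nmv ptyk ydfb ssfbh hyyf zwt ehvqy vejt ksol amnz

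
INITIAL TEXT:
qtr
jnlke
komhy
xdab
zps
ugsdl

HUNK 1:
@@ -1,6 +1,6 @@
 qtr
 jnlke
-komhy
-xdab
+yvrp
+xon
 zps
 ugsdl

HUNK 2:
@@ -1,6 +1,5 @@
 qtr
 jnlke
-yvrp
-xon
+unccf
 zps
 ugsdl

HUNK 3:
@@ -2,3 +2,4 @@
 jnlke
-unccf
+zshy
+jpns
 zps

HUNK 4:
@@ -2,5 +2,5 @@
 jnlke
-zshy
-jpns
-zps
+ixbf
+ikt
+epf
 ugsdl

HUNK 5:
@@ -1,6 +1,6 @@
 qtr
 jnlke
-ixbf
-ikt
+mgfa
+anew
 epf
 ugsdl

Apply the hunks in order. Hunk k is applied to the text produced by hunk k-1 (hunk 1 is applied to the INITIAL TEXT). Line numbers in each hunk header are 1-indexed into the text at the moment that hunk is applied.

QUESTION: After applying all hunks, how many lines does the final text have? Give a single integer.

Answer: 6

Derivation:
Hunk 1: at line 1 remove [komhy,xdab] add [yvrp,xon] -> 6 lines: qtr jnlke yvrp xon zps ugsdl
Hunk 2: at line 1 remove [yvrp,xon] add [unccf] -> 5 lines: qtr jnlke unccf zps ugsdl
Hunk 3: at line 2 remove [unccf] add [zshy,jpns] -> 6 lines: qtr jnlke zshy jpns zps ugsdl
Hunk 4: at line 2 remove [zshy,jpns,zps] add [ixbf,ikt,epf] -> 6 lines: qtr jnlke ixbf ikt epf ugsdl
Hunk 5: at line 1 remove [ixbf,ikt] add [mgfa,anew] -> 6 lines: qtr jnlke mgfa anew epf ugsdl
Final line count: 6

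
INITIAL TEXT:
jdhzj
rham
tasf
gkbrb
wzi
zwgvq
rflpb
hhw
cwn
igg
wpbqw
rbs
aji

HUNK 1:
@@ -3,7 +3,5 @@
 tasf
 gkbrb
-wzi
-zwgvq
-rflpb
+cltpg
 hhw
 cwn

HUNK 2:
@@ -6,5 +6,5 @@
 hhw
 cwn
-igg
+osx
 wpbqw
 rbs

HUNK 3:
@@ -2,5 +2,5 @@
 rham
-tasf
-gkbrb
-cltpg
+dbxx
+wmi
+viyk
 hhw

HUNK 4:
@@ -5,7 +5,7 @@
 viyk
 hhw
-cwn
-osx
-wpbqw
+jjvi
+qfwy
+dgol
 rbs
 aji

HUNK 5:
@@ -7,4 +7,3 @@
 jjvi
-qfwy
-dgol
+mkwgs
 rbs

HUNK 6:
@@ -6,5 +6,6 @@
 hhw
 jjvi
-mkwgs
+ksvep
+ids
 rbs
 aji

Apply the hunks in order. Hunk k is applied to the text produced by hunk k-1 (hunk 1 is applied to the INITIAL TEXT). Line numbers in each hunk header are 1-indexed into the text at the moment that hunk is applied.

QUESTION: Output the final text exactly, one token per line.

Answer: jdhzj
rham
dbxx
wmi
viyk
hhw
jjvi
ksvep
ids
rbs
aji

Derivation:
Hunk 1: at line 3 remove [wzi,zwgvq,rflpb] add [cltpg] -> 11 lines: jdhzj rham tasf gkbrb cltpg hhw cwn igg wpbqw rbs aji
Hunk 2: at line 6 remove [igg] add [osx] -> 11 lines: jdhzj rham tasf gkbrb cltpg hhw cwn osx wpbqw rbs aji
Hunk 3: at line 2 remove [tasf,gkbrb,cltpg] add [dbxx,wmi,viyk] -> 11 lines: jdhzj rham dbxx wmi viyk hhw cwn osx wpbqw rbs aji
Hunk 4: at line 5 remove [cwn,osx,wpbqw] add [jjvi,qfwy,dgol] -> 11 lines: jdhzj rham dbxx wmi viyk hhw jjvi qfwy dgol rbs aji
Hunk 5: at line 7 remove [qfwy,dgol] add [mkwgs] -> 10 lines: jdhzj rham dbxx wmi viyk hhw jjvi mkwgs rbs aji
Hunk 6: at line 6 remove [mkwgs] add [ksvep,ids] -> 11 lines: jdhzj rham dbxx wmi viyk hhw jjvi ksvep ids rbs aji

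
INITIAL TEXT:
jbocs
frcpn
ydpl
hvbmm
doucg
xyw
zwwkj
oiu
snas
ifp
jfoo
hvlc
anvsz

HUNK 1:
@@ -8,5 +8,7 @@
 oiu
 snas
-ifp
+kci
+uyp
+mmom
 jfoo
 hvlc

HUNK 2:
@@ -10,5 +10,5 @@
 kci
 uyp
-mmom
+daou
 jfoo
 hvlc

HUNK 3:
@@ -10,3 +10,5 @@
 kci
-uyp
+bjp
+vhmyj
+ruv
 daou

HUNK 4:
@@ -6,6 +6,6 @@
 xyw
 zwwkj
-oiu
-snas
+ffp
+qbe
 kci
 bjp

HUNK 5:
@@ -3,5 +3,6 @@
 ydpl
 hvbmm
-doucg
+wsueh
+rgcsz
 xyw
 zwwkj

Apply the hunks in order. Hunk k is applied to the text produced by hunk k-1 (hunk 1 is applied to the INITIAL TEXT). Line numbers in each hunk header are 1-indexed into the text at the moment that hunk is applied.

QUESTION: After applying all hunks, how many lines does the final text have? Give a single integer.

Hunk 1: at line 8 remove [ifp] add [kci,uyp,mmom] -> 15 lines: jbocs frcpn ydpl hvbmm doucg xyw zwwkj oiu snas kci uyp mmom jfoo hvlc anvsz
Hunk 2: at line 10 remove [mmom] add [daou] -> 15 lines: jbocs frcpn ydpl hvbmm doucg xyw zwwkj oiu snas kci uyp daou jfoo hvlc anvsz
Hunk 3: at line 10 remove [uyp] add [bjp,vhmyj,ruv] -> 17 lines: jbocs frcpn ydpl hvbmm doucg xyw zwwkj oiu snas kci bjp vhmyj ruv daou jfoo hvlc anvsz
Hunk 4: at line 6 remove [oiu,snas] add [ffp,qbe] -> 17 lines: jbocs frcpn ydpl hvbmm doucg xyw zwwkj ffp qbe kci bjp vhmyj ruv daou jfoo hvlc anvsz
Hunk 5: at line 3 remove [doucg] add [wsueh,rgcsz] -> 18 lines: jbocs frcpn ydpl hvbmm wsueh rgcsz xyw zwwkj ffp qbe kci bjp vhmyj ruv daou jfoo hvlc anvsz
Final line count: 18

Answer: 18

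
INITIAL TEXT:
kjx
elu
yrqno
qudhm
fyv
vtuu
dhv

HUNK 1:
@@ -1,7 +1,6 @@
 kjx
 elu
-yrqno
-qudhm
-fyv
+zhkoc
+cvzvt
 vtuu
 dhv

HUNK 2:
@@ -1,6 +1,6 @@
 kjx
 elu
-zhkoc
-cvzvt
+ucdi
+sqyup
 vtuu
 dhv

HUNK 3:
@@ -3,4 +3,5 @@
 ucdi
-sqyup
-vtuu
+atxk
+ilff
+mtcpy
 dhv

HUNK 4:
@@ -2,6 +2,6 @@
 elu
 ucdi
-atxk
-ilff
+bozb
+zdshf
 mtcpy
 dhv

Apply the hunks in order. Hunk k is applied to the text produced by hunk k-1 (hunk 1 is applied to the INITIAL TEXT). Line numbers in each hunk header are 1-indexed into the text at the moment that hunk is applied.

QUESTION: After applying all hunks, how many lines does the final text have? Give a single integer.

Answer: 7

Derivation:
Hunk 1: at line 1 remove [yrqno,qudhm,fyv] add [zhkoc,cvzvt] -> 6 lines: kjx elu zhkoc cvzvt vtuu dhv
Hunk 2: at line 1 remove [zhkoc,cvzvt] add [ucdi,sqyup] -> 6 lines: kjx elu ucdi sqyup vtuu dhv
Hunk 3: at line 3 remove [sqyup,vtuu] add [atxk,ilff,mtcpy] -> 7 lines: kjx elu ucdi atxk ilff mtcpy dhv
Hunk 4: at line 2 remove [atxk,ilff] add [bozb,zdshf] -> 7 lines: kjx elu ucdi bozb zdshf mtcpy dhv
Final line count: 7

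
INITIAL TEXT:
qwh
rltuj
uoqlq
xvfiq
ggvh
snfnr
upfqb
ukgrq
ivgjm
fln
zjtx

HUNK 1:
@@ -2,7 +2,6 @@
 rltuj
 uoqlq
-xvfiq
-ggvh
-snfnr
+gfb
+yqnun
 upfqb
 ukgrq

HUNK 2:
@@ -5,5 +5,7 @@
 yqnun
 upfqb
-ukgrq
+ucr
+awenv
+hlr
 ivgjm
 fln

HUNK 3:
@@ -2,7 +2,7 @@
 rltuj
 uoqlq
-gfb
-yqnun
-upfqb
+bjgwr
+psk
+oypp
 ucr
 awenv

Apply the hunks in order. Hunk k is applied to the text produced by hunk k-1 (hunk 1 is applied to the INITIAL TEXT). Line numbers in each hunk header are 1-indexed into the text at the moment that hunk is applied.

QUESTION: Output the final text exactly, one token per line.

Hunk 1: at line 2 remove [xvfiq,ggvh,snfnr] add [gfb,yqnun] -> 10 lines: qwh rltuj uoqlq gfb yqnun upfqb ukgrq ivgjm fln zjtx
Hunk 2: at line 5 remove [ukgrq] add [ucr,awenv,hlr] -> 12 lines: qwh rltuj uoqlq gfb yqnun upfqb ucr awenv hlr ivgjm fln zjtx
Hunk 3: at line 2 remove [gfb,yqnun,upfqb] add [bjgwr,psk,oypp] -> 12 lines: qwh rltuj uoqlq bjgwr psk oypp ucr awenv hlr ivgjm fln zjtx

Answer: qwh
rltuj
uoqlq
bjgwr
psk
oypp
ucr
awenv
hlr
ivgjm
fln
zjtx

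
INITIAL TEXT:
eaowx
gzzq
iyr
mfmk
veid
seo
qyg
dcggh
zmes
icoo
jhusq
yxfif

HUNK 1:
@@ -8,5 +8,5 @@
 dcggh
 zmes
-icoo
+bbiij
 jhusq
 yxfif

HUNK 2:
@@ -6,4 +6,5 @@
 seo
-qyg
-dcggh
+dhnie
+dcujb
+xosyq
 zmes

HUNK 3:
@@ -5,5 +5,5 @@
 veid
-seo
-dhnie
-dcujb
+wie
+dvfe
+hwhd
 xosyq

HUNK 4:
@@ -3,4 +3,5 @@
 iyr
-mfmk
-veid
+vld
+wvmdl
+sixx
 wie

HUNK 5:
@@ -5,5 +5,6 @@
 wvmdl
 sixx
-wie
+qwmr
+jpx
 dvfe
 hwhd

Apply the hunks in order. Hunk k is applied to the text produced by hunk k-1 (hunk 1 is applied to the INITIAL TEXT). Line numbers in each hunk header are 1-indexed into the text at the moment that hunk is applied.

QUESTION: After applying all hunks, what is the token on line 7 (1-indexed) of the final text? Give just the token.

Answer: qwmr

Derivation:
Hunk 1: at line 8 remove [icoo] add [bbiij] -> 12 lines: eaowx gzzq iyr mfmk veid seo qyg dcggh zmes bbiij jhusq yxfif
Hunk 2: at line 6 remove [qyg,dcggh] add [dhnie,dcujb,xosyq] -> 13 lines: eaowx gzzq iyr mfmk veid seo dhnie dcujb xosyq zmes bbiij jhusq yxfif
Hunk 3: at line 5 remove [seo,dhnie,dcujb] add [wie,dvfe,hwhd] -> 13 lines: eaowx gzzq iyr mfmk veid wie dvfe hwhd xosyq zmes bbiij jhusq yxfif
Hunk 4: at line 3 remove [mfmk,veid] add [vld,wvmdl,sixx] -> 14 lines: eaowx gzzq iyr vld wvmdl sixx wie dvfe hwhd xosyq zmes bbiij jhusq yxfif
Hunk 5: at line 5 remove [wie] add [qwmr,jpx] -> 15 lines: eaowx gzzq iyr vld wvmdl sixx qwmr jpx dvfe hwhd xosyq zmes bbiij jhusq yxfif
Final line 7: qwmr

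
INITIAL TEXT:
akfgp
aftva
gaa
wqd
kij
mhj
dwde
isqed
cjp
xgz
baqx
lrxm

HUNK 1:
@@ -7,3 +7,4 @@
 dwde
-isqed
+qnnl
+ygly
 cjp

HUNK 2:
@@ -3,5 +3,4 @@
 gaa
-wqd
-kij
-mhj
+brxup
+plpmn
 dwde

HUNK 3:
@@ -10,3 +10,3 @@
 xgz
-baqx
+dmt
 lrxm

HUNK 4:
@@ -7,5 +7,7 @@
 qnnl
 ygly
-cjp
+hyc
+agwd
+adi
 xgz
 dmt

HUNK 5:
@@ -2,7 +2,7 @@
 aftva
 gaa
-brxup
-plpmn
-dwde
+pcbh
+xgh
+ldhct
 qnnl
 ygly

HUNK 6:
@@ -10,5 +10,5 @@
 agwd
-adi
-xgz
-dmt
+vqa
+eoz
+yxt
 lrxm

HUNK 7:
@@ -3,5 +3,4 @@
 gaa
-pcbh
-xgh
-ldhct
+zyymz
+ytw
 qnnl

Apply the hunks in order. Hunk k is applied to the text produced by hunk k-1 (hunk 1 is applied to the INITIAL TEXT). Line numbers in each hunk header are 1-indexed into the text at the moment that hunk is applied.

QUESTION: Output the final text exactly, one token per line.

Answer: akfgp
aftva
gaa
zyymz
ytw
qnnl
ygly
hyc
agwd
vqa
eoz
yxt
lrxm

Derivation:
Hunk 1: at line 7 remove [isqed] add [qnnl,ygly] -> 13 lines: akfgp aftva gaa wqd kij mhj dwde qnnl ygly cjp xgz baqx lrxm
Hunk 2: at line 3 remove [wqd,kij,mhj] add [brxup,plpmn] -> 12 lines: akfgp aftva gaa brxup plpmn dwde qnnl ygly cjp xgz baqx lrxm
Hunk 3: at line 10 remove [baqx] add [dmt] -> 12 lines: akfgp aftva gaa brxup plpmn dwde qnnl ygly cjp xgz dmt lrxm
Hunk 4: at line 7 remove [cjp] add [hyc,agwd,adi] -> 14 lines: akfgp aftva gaa brxup plpmn dwde qnnl ygly hyc agwd adi xgz dmt lrxm
Hunk 5: at line 2 remove [brxup,plpmn,dwde] add [pcbh,xgh,ldhct] -> 14 lines: akfgp aftva gaa pcbh xgh ldhct qnnl ygly hyc agwd adi xgz dmt lrxm
Hunk 6: at line 10 remove [adi,xgz,dmt] add [vqa,eoz,yxt] -> 14 lines: akfgp aftva gaa pcbh xgh ldhct qnnl ygly hyc agwd vqa eoz yxt lrxm
Hunk 7: at line 3 remove [pcbh,xgh,ldhct] add [zyymz,ytw] -> 13 lines: akfgp aftva gaa zyymz ytw qnnl ygly hyc agwd vqa eoz yxt lrxm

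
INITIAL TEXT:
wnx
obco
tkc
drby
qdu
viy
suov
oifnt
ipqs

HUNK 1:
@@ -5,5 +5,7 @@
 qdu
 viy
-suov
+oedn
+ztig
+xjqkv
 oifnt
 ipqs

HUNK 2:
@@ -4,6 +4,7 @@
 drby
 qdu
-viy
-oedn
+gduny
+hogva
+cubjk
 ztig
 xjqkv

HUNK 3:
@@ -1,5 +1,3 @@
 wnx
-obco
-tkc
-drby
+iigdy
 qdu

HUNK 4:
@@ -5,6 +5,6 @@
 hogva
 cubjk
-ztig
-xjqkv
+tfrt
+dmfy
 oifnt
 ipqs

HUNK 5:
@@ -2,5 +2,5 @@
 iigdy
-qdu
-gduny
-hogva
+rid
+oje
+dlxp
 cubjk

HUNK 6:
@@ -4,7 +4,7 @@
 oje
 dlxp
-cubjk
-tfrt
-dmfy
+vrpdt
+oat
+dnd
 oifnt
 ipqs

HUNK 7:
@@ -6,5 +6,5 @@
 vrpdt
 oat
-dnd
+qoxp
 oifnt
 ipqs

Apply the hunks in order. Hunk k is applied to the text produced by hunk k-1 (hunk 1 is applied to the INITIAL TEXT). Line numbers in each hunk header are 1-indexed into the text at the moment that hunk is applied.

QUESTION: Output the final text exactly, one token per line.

Answer: wnx
iigdy
rid
oje
dlxp
vrpdt
oat
qoxp
oifnt
ipqs

Derivation:
Hunk 1: at line 5 remove [suov] add [oedn,ztig,xjqkv] -> 11 lines: wnx obco tkc drby qdu viy oedn ztig xjqkv oifnt ipqs
Hunk 2: at line 4 remove [viy,oedn] add [gduny,hogva,cubjk] -> 12 lines: wnx obco tkc drby qdu gduny hogva cubjk ztig xjqkv oifnt ipqs
Hunk 3: at line 1 remove [obco,tkc,drby] add [iigdy] -> 10 lines: wnx iigdy qdu gduny hogva cubjk ztig xjqkv oifnt ipqs
Hunk 4: at line 5 remove [ztig,xjqkv] add [tfrt,dmfy] -> 10 lines: wnx iigdy qdu gduny hogva cubjk tfrt dmfy oifnt ipqs
Hunk 5: at line 2 remove [qdu,gduny,hogva] add [rid,oje,dlxp] -> 10 lines: wnx iigdy rid oje dlxp cubjk tfrt dmfy oifnt ipqs
Hunk 6: at line 4 remove [cubjk,tfrt,dmfy] add [vrpdt,oat,dnd] -> 10 lines: wnx iigdy rid oje dlxp vrpdt oat dnd oifnt ipqs
Hunk 7: at line 6 remove [dnd] add [qoxp] -> 10 lines: wnx iigdy rid oje dlxp vrpdt oat qoxp oifnt ipqs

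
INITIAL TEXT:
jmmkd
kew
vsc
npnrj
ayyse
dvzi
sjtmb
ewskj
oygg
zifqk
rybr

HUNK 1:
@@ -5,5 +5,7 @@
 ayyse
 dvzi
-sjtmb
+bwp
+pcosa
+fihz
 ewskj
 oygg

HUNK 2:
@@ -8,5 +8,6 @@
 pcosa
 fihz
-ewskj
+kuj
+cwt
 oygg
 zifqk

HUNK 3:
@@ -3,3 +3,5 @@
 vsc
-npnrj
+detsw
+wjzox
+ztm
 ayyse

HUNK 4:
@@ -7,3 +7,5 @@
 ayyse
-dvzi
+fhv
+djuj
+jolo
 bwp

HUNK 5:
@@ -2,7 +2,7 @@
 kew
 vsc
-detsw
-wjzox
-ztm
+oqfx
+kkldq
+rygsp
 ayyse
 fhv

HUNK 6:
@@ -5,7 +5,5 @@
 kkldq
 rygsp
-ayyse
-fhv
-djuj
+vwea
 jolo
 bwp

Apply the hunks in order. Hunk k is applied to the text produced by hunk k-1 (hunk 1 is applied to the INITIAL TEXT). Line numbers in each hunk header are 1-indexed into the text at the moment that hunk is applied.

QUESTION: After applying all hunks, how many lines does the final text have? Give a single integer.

Hunk 1: at line 5 remove [sjtmb] add [bwp,pcosa,fihz] -> 13 lines: jmmkd kew vsc npnrj ayyse dvzi bwp pcosa fihz ewskj oygg zifqk rybr
Hunk 2: at line 8 remove [ewskj] add [kuj,cwt] -> 14 lines: jmmkd kew vsc npnrj ayyse dvzi bwp pcosa fihz kuj cwt oygg zifqk rybr
Hunk 3: at line 3 remove [npnrj] add [detsw,wjzox,ztm] -> 16 lines: jmmkd kew vsc detsw wjzox ztm ayyse dvzi bwp pcosa fihz kuj cwt oygg zifqk rybr
Hunk 4: at line 7 remove [dvzi] add [fhv,djuj,jolo] -> 18 lines: jmmkd kew vsc detsw wjzox ztm ayyse fhv djuj jolo bwp pcosa fihz kuj cwt oygg zifqk rybr
Hunk 5: at line 2 remove [detsw,wjzox,ztm] add [oqfx,kkldq,rygsp] -> 18 lines: jmmkd kew vsc oqfx kkldq rygsp ayyse fhv djuj jolo bwp pcosa fihz kuj cwt oygg zifqk rybr
Hunk 6: at line 5 remove [ayyse,fhv,djuj] add [vwea] -> 16 lines: jmmkd kew vsc oqfx kkldq rygsp vwea jolo bwp pcosa fihz kuj cwt oygg zifqk rybr
Final line count: 16

Answer: 16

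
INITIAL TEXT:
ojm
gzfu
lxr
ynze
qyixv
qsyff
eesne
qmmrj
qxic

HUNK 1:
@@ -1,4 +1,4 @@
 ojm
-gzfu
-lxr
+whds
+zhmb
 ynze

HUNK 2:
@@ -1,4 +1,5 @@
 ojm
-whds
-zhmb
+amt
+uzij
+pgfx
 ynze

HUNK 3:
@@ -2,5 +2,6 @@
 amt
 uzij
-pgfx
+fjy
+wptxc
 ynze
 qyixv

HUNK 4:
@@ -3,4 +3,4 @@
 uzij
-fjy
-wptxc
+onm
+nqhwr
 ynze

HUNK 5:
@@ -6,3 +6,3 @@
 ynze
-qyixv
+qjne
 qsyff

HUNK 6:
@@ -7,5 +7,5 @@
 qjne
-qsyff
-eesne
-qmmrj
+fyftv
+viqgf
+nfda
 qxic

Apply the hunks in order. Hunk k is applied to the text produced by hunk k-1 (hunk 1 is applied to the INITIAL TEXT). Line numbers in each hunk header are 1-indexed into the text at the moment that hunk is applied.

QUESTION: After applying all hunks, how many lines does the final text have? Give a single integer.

Hunk 1: at line 1 remove [gzfu,lxr] add [whds,zhmb] -> 9 lines: ojm whds zhmb ynze qyixv qsyff eesne qmmrj qxic
Hunk 2: at line 1 remove [whds,zhmb] add [amt,uzij,pgfx] -> 10 lines: ojm amt uzij pgfx ynze qyixv qsyff eesne qmmrj qxic
Hunk 3: at line 2 remove [pgfx] add [fjy,wptxc] -> 11 lines: ojm amt uzij fjy wptxc ynze qyixv qsyff eesne qmmrj qxic
Hunk 4: at line 3 remove [fjy,wptxc] add [onm,nqhwr] -> 11 lines: ojm amt uzij onm nqhwr ynze qyixv qsyff eesne qmmrj qxic
Hunk 5: at line 6 remove [qyixv] add [qjne] -> 11 lines: ojm amt uzij onm nqhwr ynze qjne qsyff eesne qmmrj qxic
Hunk 6: at line 7 remove [qsyff,eesne,qmmrj] add [fyftv,viqgf,nfda] -> 11 lines: ojm amt uzij onm nqhwr ynze qjne fyftv viqgf nfda qxic
Final line count: 11

Answer: 11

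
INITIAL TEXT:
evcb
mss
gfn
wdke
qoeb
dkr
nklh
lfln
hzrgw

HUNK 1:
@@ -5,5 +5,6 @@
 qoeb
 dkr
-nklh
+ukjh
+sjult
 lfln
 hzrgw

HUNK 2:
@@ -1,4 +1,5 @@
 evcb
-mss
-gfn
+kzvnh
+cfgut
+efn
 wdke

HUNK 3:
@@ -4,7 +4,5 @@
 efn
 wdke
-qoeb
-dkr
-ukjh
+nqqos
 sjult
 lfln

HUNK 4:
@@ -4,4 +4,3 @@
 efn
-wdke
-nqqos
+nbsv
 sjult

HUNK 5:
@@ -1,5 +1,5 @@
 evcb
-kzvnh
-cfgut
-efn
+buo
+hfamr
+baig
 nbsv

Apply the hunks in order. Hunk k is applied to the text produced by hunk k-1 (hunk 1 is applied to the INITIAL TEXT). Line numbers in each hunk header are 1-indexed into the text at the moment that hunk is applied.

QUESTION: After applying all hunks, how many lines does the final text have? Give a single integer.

Hunk 1: at line 5 remove [nklh] add [ukjh,sjult] -> 10 lines: evcb mss gfn wdke qoeb dkr ukjh sjult lfln hzrgw
Hunk 2: at line 1 remove [mss,gfn] add [kzvnh,cfgut,efn] -> 11 lines: evcb kzvnh cfgut efn wdke qoeb dkr ukjh sjult lfln hzrgw
Hunk 3: at line 4 remove [qoeb,dkr,ukjh] add [nqqos] -> 9 lines: evcb kzvnh cfgut efn wdke nqqos sjult lfln hzrgw
Hunk 4: at line 4 remove [wdke,nqqos] add [nbsv] -> 8 lines: evcb kzvnh cfgut efn nbsv sjult lfln hzrgw
Hunk 5: at line 1 remove [kzvnh,cfgut,efn] add [buo,hfamr,baig] -> 8 lines: evcb buo hfamr baig nbsv sjult lfln hzrgw
Final line count: 8

Answer: 8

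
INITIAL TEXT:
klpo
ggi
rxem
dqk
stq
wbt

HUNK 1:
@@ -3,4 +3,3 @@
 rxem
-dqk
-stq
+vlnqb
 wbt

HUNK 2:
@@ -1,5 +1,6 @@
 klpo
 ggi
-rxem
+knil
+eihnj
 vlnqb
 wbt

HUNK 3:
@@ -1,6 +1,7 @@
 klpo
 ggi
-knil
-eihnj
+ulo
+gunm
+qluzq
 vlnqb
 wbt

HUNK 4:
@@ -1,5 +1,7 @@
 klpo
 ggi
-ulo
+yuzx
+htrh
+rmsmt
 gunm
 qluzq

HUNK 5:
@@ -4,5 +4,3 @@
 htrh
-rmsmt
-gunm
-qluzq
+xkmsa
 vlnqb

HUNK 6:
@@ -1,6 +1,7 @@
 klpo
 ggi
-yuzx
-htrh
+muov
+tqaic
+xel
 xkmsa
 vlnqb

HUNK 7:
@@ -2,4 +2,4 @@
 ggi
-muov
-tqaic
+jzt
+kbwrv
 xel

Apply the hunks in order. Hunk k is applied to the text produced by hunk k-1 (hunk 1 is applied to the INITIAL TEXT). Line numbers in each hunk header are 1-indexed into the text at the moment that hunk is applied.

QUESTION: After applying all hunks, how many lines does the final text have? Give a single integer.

Hunk 1: at line 3 remove [dqk,stq] add [vlnqb] -> 5 lines: klpo ggi rxem vlnqb wbt
Hunk 2: at line 1 remove [rxem] add [knil,eihnj] -> 6 lines: klpo ggi knil eihnj vlnqb wbt
Hunk 3: at line 1 remove [knil,eihnj] add [ulo,gunm,qluzq] -> 7 lines: klpo ggi ulo gunm qluzq vlnqb wbt
Hunk 4: at line 1 remove [ulo] add [yuzx,htrh,rmsmt] -> 9 lines: klpo ggi yuzx htrh rmsmt gunm qluzq vlnqb wbt
Hunk 5: at line 4 remove [rmsmt,gunm,qluzq] add [xkmsa] -> 7 lines: klpo ggi yuzx htrh xkmsa vlnqb wbt
Hunk 6: at line 1 remove [yuzx,htrh] add [muov,tqaic,xel] -> 8 lines: klpo ggi muov tqaic xel xkmsa vlnqb wbt
Hunk 7: at line 2 remove [muov,tqaic] add [jzt,kbwrv] -> 8 lines: klpo ggi jzt kbwrv xel xkmsa vlnqb wbt
Final line count: 8

Answer: 8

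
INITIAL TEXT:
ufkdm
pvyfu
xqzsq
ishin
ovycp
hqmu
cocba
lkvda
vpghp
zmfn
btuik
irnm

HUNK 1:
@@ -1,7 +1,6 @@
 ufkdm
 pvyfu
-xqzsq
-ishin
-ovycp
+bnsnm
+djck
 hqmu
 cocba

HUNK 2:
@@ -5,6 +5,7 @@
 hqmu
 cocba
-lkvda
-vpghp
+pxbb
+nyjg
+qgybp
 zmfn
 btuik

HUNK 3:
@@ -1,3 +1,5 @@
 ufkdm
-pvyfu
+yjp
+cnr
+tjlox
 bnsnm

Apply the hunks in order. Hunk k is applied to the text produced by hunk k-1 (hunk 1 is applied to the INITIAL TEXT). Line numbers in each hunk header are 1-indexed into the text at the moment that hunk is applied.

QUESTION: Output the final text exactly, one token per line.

Answer: ufkdm
yjp
cnr
tjlox
bnsnm
djck
hqmu
cocba
pxbb
nyjg
qgybp
zmfn
btuik
irnm

Derivation:
Hunk 1: at line 1 remove [xqzsq,ishin,ovycp] add [bnsnm,djck] -> 11 lines: ufkdm pvyfu bnsnm djck hqmu cocba lkvda vpghp zmfn btuik irnm
Hunk 2: at line 5 remove [lkvda,vpghp] add [pxbb,nyjg,qgybp] -> 12 lines: ufkdm pvyfu bnsnm djck hqmu cocba pxbb nyjg qgybp zmfn btuik irnm
Hunk 3: at line 1 remove [pvyfu] add [yjp,cnr,tjlox] -> 14 lines: ufkdm yjp cnr tjlox bnsnm djck hqmu cocba pxbb nyjg qgybp zmfn btuik irnm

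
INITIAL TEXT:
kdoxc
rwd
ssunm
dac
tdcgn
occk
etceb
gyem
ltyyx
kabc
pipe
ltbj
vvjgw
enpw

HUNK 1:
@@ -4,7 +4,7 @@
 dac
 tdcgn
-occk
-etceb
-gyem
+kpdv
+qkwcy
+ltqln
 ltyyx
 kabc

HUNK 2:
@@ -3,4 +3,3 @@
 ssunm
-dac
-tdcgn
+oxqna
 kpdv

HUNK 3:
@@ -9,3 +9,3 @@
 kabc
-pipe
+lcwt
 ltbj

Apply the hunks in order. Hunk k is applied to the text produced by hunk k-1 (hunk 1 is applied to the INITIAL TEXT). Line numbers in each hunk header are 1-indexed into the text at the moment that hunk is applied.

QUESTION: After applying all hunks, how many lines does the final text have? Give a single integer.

Hunk 1: at line 4 remove [occk,etceb,gyem] add [kpdv,qkwcy,ltqln] -> 14 lines: kdoxc rwd ssunm dac tdcgn kpdv qkwcy ltqln ltyyx kabc pipe ltbj vvjgw enpw
Hunk 2: at line 3 remove [dac,tdcgn] add [oxqna] -> 13 lines: kdoxc rwd ssunm oxqna kpdv qkwcy ltqln ltyyx kabc pipe ltbj vvjgw enpw
Hunk 3: at line 9 remove [pipe] add [lcwt] -> 13 lines: kdoxc rwd ssunm oxqna kpdv qkwcy ltqln ltyyx kabc lcwt ltbj vvjgw enpw
Final line count: 13

Answer: 13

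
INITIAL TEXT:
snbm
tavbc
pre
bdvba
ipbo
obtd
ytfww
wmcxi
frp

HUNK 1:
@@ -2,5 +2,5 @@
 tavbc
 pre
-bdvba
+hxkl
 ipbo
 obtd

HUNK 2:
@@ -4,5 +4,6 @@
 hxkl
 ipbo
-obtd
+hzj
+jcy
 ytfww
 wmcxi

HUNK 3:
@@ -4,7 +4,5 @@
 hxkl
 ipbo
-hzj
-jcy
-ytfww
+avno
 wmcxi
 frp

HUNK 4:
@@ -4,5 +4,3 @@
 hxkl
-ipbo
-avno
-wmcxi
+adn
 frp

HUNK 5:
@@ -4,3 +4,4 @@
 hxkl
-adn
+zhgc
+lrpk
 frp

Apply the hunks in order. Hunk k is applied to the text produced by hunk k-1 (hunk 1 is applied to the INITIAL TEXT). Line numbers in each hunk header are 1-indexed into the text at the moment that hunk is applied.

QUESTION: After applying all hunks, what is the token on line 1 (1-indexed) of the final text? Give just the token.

Hunk 1: at line 2 remove [bdvba] add [hxkl] -> 9 lines: snbm tavbc pre hxkl ipbo obtd ytfww wmcxi frp
Hunk 2: at line 4 remove [obtd] add [hzj,jcy] -> 10 lines: snbm tavbc pre hxkl ipbo hzj jcy ytfww wmcxi frp
Hunk 3: at line 4 remove [hzj,jcy,ytfww] add [avno] -> 8 lines: snbm tavbc pre hxkl ipbo avno wmcxi frp
Hunk 4: at line 4 remove [ipbo,avno,wmcxi] add [adn] -> 6 lines: snbm tavbc pre hxkl adn frp
Hunk 5: at line 4 remove [adn] add [zhgc,lrpk] -> 7 lines: snbm tavbc pre hxkl zhgc lrpk frp
Final line 1: snbm

Answer: snbm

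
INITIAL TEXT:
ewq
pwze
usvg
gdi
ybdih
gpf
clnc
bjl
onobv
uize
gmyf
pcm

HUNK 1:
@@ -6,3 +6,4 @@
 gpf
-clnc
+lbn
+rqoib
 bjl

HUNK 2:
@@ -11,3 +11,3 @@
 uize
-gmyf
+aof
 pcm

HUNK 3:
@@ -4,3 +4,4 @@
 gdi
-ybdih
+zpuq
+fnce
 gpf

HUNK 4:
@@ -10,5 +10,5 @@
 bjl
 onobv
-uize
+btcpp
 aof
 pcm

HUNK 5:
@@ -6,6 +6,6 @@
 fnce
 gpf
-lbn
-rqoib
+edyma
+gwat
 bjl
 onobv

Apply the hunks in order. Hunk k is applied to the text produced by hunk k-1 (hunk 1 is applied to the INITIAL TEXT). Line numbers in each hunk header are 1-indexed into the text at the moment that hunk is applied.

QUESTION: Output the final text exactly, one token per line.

Answer: ewq
pwze
usvg
gdi
zpuq
fnce
gpf
edyma
gwat
bjl
onobv
btcpp
aof
pcm

Derivation:
Hunk 1: at line 6 remove [clnc] add [lbn,rqoib] -> 13 lines: ewq pwze usvg gdi ybdih gpf lbn rqoib bjl onobv uize gmyf pcm
Hunk 2: at line 11 remove [gmyf] add [aof] -> 13 lines: ewq pwze usvg gdi ybdih gpf lbn rqoib bjl onobv uize aof pcm
Hunk 3: at line 4 remove [ybdih] add [zpuq,fnce] -> 14 lines: ewq pwze usvg gdi zpuq fnce gpf lbn rqoib bjl onobv uize aof pcm
Hunk 4: at line 10 remove [uize] add [btcpp] -> 14 lines: ewq pwze usvg gdi zpuq fnce gpf lbn rqoib bjl onobv btcpp aof pcm
Hunk 5: at line 6 remove [lbn,rqoib] add [edyma,gwat] -> 14 lines: ewq pwze usvg gdi zpuq fnce gpf edyma gwat bjl onobv btcpp aof pcm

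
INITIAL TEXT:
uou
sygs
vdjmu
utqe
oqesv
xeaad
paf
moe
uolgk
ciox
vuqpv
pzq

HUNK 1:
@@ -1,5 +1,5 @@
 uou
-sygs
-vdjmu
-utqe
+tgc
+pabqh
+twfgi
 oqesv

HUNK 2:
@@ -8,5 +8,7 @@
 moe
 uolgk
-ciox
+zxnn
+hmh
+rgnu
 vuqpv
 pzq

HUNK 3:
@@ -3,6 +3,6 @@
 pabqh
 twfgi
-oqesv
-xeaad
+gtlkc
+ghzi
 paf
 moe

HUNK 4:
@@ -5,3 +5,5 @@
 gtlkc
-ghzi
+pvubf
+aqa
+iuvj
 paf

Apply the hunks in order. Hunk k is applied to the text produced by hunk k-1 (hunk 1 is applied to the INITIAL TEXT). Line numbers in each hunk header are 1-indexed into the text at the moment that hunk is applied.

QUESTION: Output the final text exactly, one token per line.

Hunk 1: at line 1 remove [sygs,vdjmu,utqe] add [tgc,pabqh,twfgi] -> 12 lines: uou tgc pabqh twfgi oqesv xeaad paf moe uolgk ciox vuqpv pzq
Hunk 2: at line 8 remove [ciox] add [zxnn,hmh,rgnu] -> 14 lines: uou tgc pabqh twfgi oqesv xeaad paf moe uolgk zxnn hmh rgnu vuqpv pzq
Hunk 3: at line 3 remove [oqesv,xeaad] add [gtlkc,ghzi] -> 14 lines: uou tgc pabqh twfgi gtlkc ghzi paf moe uolgk zxnn hmh rgnu vuqpv pzq
Hunk 4: at line 5 remove [ghzi] add [pvubf,aqa,iuvj] -> 16 lines: uou tgc pabqh twfgi gtlkc pvubf aqa iuvj paf moe uolgk zxnn hmh rgnu vuqpv pzq

Answer: uou
tgc
pabqh
twfgi
gtlkc
pvubf
aqa
iuvj
paf
moe
uolgk
zxnn
hmh
rgnu
vuqpv
pzq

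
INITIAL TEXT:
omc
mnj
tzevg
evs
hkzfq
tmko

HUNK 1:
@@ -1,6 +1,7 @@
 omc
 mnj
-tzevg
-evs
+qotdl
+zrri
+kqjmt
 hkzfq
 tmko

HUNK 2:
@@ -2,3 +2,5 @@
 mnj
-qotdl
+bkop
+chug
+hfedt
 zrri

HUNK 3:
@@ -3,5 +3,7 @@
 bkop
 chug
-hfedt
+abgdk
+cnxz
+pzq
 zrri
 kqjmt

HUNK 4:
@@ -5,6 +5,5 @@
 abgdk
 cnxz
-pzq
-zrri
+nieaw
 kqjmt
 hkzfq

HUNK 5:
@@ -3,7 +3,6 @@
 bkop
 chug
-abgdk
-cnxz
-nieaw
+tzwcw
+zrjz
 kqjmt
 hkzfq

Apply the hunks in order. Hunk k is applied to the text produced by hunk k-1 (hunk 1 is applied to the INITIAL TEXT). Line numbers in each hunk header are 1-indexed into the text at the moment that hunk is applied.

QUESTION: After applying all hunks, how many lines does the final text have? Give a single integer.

Hunk 1: at line 1 remove [tzevg,evs] add [qotdl,zrri,kqjmt] -> 7 lines: omc mnj qotdl zrri kqjmt hkzfq tmko
Hunk 2: at line 2 remove [qotdl] add [bkop,chug,hfedt] -> 9 lines: omc mnj bkop chug hfedt zrri kqjmt hkzfq tmko
Hunk 3: at line 3 remove [hfedt] add [abgdk,cnxz,pzq] -> 11 lines: omc mnj bkop chug abgdk cnxz pzq zrri kqjmt hkzfq tmko
Hunk 4: at line 5 remove [pzq,zrri] add [nieaw] -> 10 lines: omc mnj bkop chug abgdk cnxz nieaw kqjmt hkzfq tmko
Hunk 5: at line 3 remove [abgdk,cnxz,nieaw] add [tzwcw,zrjz] -> 9 lines: omc mnj bkop chug tzwcw zrjz kqjmt hkzfq tmko
Final line count: 9

Answer: 9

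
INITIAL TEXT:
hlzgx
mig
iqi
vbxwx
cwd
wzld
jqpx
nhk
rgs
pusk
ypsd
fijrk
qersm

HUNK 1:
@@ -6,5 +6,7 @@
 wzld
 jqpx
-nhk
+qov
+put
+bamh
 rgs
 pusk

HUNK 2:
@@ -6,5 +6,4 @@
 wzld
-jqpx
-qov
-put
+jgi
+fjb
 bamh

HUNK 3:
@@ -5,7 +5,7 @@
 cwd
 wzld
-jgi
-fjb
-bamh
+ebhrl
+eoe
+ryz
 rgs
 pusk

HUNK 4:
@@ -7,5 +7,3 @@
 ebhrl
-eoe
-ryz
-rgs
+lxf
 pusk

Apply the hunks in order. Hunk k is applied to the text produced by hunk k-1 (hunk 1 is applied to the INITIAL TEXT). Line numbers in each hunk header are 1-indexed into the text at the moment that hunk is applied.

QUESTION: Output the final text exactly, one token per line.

Answer: hlzgx
mig
iqi
vbxwx
cwd
wzld
ebhrl
lxf
pusk
ypsd
fijrk
qersm

Derivation:
Hunk 1: at line 6 remove [nhk] add [qov,put,bamh] -> 15 lines: hlzgx mig iqi vbxwx cwd wzld jqpx qov put bamh rgs pusk ypsd fijrk qersm
Hunk 2: at line 6 remove [jqpx,qov,put] add [jgi,fjb] -> 14 lines: hlzgx mig iqi vbxwx cwd wzld jgi fjb bamh rgs pusk ypsd fijrk qersm
Hunk 3: at line 5 remove [jgi,fjb,bamh] add [ebhrl,eoe,ryz] -> 14 lines: hlzgx mig iqi vbxwx cwd wzld ebhrl eoe ryz rgs pusk ypsd fijrk qersm
Hunk 4: at line 7 remove [eoe,ryz,rgs] add [lxf] -> 12 lines: hlzgx mig iqi vbxwx cwd wzld ebhrl lxf pusk ypsd fijrk qersm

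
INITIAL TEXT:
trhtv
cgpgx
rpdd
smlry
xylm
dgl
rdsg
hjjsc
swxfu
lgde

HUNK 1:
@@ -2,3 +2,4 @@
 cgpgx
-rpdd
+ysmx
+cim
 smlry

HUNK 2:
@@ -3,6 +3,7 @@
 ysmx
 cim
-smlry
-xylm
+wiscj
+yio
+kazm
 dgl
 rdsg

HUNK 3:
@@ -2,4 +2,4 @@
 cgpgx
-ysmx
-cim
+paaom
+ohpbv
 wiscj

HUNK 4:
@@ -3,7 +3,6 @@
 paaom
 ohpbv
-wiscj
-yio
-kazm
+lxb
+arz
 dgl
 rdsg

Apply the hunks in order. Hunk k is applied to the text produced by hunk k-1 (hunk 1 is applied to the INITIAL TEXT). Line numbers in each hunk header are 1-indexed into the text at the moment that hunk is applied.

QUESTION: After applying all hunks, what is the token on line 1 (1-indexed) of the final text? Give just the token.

Answer: trhtv

Derivation:
Hunk 1: at line 2 remove [rpdd] add [ysmx,cim] -> 11 lines: trhtv cgpgx ysmx cim smlry xylm dgl rdsg hjjsc swxfu lgde
Hunk 2: at line 3 remove [smlry,xylm] add [wiscj,yio,kazm] -> 12 lines: trhtv cgpgx ysmx cim wiscj yio kazm dgl rdsg hjjsc swxfu lgde
Hunk 3: at line 2 remove [ysmx,cim] add [paaom,ohpbv] -> 12 lines: trhtv cgpgx paaom ohpbv wiscj yio kazm dgl rdsg hjjsc swxfu lgde
Hunk 4: at line 3 remove [wiscj,yio,kazm] add [lxb,arz] -> 11 lines: trhtv cgpgx paaom ohpbv lxb arz dgl rdsg hjjsc swxfu lgde
Final line 1: trhtv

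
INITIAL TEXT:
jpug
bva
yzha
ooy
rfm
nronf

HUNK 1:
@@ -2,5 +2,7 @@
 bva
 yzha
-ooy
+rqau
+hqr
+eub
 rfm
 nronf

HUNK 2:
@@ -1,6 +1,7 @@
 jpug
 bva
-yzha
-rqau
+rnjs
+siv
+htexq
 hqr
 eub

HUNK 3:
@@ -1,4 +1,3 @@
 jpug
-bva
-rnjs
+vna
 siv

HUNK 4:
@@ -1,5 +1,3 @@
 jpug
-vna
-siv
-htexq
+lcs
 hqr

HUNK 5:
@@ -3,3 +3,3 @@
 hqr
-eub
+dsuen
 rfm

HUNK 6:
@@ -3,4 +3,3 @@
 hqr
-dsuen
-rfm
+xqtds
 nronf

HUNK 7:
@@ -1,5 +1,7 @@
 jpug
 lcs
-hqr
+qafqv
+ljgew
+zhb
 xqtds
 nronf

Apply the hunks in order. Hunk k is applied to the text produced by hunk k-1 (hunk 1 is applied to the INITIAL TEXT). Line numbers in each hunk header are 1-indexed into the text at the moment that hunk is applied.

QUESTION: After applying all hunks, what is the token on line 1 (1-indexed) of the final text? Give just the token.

Answer: jpug

Derivation:
Hunk 1: at line 2 remove [ooy] add [rqau,hqr,eub] -> 8 lines: jpug bva yzha rqau hqr eub rfm nronf
Hunk 2: at line 1 remove [yzha,rqau] add [rnjs,siv,htexq] -> 9 lines: jpug bva rnjs siv htexq hqr eub rfm nronf
Hunk 3: at line 1 remove [bva,rnjs] add [vna] -> 8 lines: jpug vna siv htexq hqr eub rfm nronf
Hunk 4: at line 1 remove [vna,siv,htexq] add [lcs] -> 6 lines: jpug lcs hqr eub rfm nronf
Hunk 5: at line 3 remove [eub] add [dsuen] -> 6 lines: jpug lcs hqr dsuen rfm nronf
Hunk 6: at line 3 remove [dsuen,rfm] add [xqtds] -> 5 lines: jpug lcs hqr xqtds nronf
Hunk 7: at line 1 remove [hqr] add [qafqv,ljgew,zhb] -> 7 lines: jpug lcs qafqv ljgew zhb xqtds nronf
Final line 1: jpug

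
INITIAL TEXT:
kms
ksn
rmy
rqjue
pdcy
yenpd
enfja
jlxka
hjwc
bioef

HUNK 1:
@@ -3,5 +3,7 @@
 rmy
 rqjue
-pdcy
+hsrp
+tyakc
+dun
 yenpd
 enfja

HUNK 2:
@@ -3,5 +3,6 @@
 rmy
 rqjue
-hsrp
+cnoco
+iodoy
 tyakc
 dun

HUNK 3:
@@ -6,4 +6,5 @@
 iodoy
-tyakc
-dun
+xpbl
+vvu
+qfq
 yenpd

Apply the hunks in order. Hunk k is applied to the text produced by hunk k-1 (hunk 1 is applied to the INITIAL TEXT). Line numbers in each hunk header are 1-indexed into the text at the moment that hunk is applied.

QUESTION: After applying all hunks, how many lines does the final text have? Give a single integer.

Hunk 1: at line 3 remove [pdcy] add [hsrp,tyakc,dun] -> 12 lines: kms ksn rmy rqjue hsrp tyakc dun yenpd enfja jlxka hjwc bioef
Hunk 2: at line 3 remove [hsrp] add [cnoco,iodoy] -> 13 lines: kms ksn rmy rqjue cnoco iodoy tyakc dun yenpd enfja jlxka hjwc bioef
Hunk 3: at line 6 remove [tyakc,dun] add [xpbl,vvu,qfq] -> 14 lines: kms ksn rmy rqjue cnoco iodoy xpbl vvu qfq yenpd enfja jlxka hjwc bioef
Final line count: 14

Answer: 14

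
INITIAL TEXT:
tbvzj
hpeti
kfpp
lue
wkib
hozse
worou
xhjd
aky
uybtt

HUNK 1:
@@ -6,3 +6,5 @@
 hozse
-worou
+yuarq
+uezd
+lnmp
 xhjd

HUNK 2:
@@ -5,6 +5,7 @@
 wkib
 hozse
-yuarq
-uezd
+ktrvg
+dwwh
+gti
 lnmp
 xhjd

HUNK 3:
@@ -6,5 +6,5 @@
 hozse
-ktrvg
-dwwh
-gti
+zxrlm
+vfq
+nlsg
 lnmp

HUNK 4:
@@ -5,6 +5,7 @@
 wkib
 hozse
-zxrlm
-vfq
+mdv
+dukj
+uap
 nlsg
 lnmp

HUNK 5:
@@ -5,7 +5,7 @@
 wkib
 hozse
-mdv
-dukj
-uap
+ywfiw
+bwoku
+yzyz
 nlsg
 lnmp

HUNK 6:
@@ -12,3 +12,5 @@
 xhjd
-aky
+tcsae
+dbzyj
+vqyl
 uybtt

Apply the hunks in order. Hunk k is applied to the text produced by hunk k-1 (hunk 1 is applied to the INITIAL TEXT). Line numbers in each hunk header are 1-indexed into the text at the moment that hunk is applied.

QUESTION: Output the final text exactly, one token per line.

Answer: tbvzj
hpeti
kfpp
lue
wkib
hozse
ywfiw
bwoku
yzyz
nlsg
lnmp
xhjd
tcsae
dbzyj
vqyl
uybtt

Derivation:
Hunk 1: at line 6 remove [worou] add [yuarq,uezd,lnmp] -> 12 lines: tbvzj hpeti kfpp lue wkib hozse yuarq uezd lnmp xhjd aky uybtt
Hunk 2: at line 5 remove [yuarq,uezd] add [ktrvg,dwwh,gti] -> 13 lines: tbvzj hpeti kfpp lue wkib hozse ktrvg dwwh gti lnmp xhjd aky uybtt
Hunk 3: at line 6 remove [ktrvg,dwwh,gti] add [zxrlm,vfq,nlsg] -> 13 lines: tbvzj hpeti kfpp lue wkib hozse zxrlm vfq nlsg lnmp xhjd aky uybtt
Hunk 4: at line 5 remove [zxrlm,vfq] add [mdv,dukj,uap] -> 14 lines: tbvzj hpeti kfpp lue wkib hozse mdv dukj uap nlsg lnmp xhjd aky uybtt
Hunk 5: at line 5 remove [mdv,dukj,uap] add [ywfiw,bwoku,yzyz] -> 14 lines: tbvzj hpeti kfpp lue wkib hozse ywfiw bwoku yzyz nlsg lnmp xhjd aky uybtt
Hunk 6: at line 12 remove [aky] add [tcsae,dbzyj,vqyl] -> 16 lines: tbvzj hpeti kfpp lue wkib hozse ywfiw bwoku yzyz nlsg lnmp xhjd tcsae dbzyj vqyl uybtt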